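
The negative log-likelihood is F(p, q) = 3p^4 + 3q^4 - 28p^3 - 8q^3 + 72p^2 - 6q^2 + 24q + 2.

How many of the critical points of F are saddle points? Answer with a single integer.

4

F separates as a function of p plus a function of q, so ∇F=0 decouples.
∂F/∂p = 12p(p - 4)(p - 3) = 0 at p ∈ {0, 3, 4}; ∂F/∂q = 12(q - 2)(q - 1)(q + 1) = 0 at q ∈ {-1, 1, 2}.
The Hessian is diagonal: diag(F_pp, F_qq). Second derivatives: F_pp(0)=144, F_pp(3)=-36, F_pp(4)=48; F_qq(-1)=72, F_qq(1)=-24, F_qq(2)=36.
Saddle points occur where the two diagonal entries have opposite signs: (0, 1), (3, -1), (3, 2), (4, 1). Count: 4.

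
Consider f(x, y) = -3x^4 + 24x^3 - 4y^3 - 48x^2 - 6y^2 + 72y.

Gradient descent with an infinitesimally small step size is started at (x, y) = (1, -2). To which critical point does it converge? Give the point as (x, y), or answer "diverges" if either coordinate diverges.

f is separable, so gradient descent decouples: x follows -∂f/∂x, y follows -∂f/∂y.
∂f/∂x = -12x(x - 4)(x - 2); at x=1 this is -36, so x increases.
∂f/∂y = -12(y - 2)(y + 3); at y=-2 this is 48, so y decreases.
x converges to its nearest critical value 2 (a local min of the x-part); y converges to -3. The iterate converges to (2, -3).

(2, -3)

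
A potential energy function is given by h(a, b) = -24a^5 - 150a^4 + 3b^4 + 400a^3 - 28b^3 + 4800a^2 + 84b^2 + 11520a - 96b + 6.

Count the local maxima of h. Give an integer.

2

h separates as a function of a plus a function of b, so ∇h=0 decouples.
∂h/∂a = -120(a - 4)(a + 2)(a + 3)(a + 4) = 0 at a ∈ {-4, -3, -2, 4}; ∂h/∂b = 12(b - 4)(b - 2)(b - 1) = 0 at b ∈ {1, 2, 4}.
The Hessian is diagonal: diag(h_aa, h_bb). Second derivatives: h_aa(-4)=1920, h_aa(-3)=-840, h_aa(-2)=1440, h_aa(4)=-40320; h_bb(1)=36, h_bb(2)=-24, h_bb(4)=72.
Local maxima occur where both diagonal entries negative: (-3, 2), (4, 2). Count: 2.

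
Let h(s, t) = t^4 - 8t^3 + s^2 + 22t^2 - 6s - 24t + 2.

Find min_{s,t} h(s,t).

h(s,t) separates as P(s) + Q(t) + 2, so its minimum is min P + min Q + 2.
P'(s) = 2s - 6 vanishes at s ∈ {3}; Q'(t) = 4(t - 3)(t - 2)(t - 1) vanishes at t ∈ {1, 2, 3}.
Local minima of P (where P''>0): P(3)=-9. Local minima of Q: Q(1)=-9, Q(3)=-9.
So the global minimum of h is P(3) + Q(1) + 2 = -9 − 9 + 2 = -16, attained at (3, 1).

-16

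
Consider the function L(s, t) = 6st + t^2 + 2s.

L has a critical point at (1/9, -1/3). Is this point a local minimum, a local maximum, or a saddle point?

saddle point

The Hessian of L is constant: H = [[0, 6], [6, 2]].
det(H) = 0·2 − 6² = -36.
Since det(H) < 0, H is indefinite and the critical point is a saddle point.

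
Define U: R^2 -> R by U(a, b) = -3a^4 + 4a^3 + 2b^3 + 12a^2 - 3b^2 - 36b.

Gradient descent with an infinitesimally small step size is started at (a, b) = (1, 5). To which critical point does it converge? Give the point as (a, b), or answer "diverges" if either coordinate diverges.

(0, 3)

U is separable, so gradient descent decouples: a follows -∂U/∂a, b follows -∂U/∂b.
∂U/∂a = -12a(a - 2)(a + 1); at a=1 this is 24, so a decreases.
∂U/∂b = 6(b - 3)(b + 2); at b=5 this is 84, so b decreases.
a converges to its nearest critical value 0 (a local min of the a-part); b converges to 3. The iterate converges to (0, 3).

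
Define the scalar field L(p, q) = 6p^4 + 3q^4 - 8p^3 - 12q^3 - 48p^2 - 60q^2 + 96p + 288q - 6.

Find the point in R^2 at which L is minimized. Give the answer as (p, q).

L(p,q) separates as A(p) + B(q) − 6, so its minimum is min A + min B − 6.
A'(p) = 24(p - 2)(p - 1)(p + 2) vanishes at p ∈ {-2, 1, 2}; B'(q) = 12(q - 4)(q - 2)(q + 3) vanishes at q ∈ {-3, 2, 4}.
Local minima of A (where A''>0): A(-2)=-224, A(2)=32. Local minima of B: B(-3)=-837, B(4)=192.
So the global minimum of L is A(-2) + B(-3) − 6 = -224 − 837 − 6 = -1067, attained at (-2, -3).

(-2, -3)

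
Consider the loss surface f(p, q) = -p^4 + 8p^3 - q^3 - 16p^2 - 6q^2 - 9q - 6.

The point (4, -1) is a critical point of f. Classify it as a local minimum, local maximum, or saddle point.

local maximum

The mixed partial ∂²f/∂p∂q is 0, so the Hessian at any point is diag(f_pp, f_qq) = diag(4(-3p^2 + 12p - 8), -6(q + 2)).
At (4, -1): H = diag(-32, -6).
Both eigenvalues are negative, so H is negative definite: a local maximum.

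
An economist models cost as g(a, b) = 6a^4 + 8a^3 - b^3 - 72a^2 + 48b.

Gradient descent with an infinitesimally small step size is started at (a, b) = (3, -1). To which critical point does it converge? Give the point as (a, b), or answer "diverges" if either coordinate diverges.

(2, -4)

g is separable, so gradient descent decouples: a follows -∂g/∂a, b follows -∂g/∂b.
∂g/∂a = 24a(a - 2)(a + 3); at a=3 this is 432, so a decreases.
∂g/∂b = -3(b - 4)(b + 4); at b=-1 this is 45, so b decreases.
a converges to its nearest critical value 2 (a local min of the a-part); b converges to -4. The iterate converges to (2, -4).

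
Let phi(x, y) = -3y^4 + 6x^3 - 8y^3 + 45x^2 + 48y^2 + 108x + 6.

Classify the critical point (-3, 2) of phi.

The mixed partial ∂²phi/∂x∂y is 0, so the Hessian at any point is diag(phi_xx, phi_yy) = diag(18(2x + 5), 12(-3y^2 - 4y + 8)).
At (-3, 2): H = diag(-18, -144).
Both eigenvalues are negative, so H is negative definite: a local maximum.

local maximum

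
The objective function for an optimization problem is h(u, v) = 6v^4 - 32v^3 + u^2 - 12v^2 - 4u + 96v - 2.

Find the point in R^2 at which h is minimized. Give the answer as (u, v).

(2, 4)

h(u,v) separates as P(u) + Q(v) − 2, so its minimum is min P + min Q − 2.
P'(u) = 2u - 4 vanishes at u ∈ {2}; Q'(v) = 24(v - 4)(v - 1)(v + 1) vanishes at v ∈ {-1, 1, 4}.
Local minima of P (where P''>0): P(2)=-4. Local minima of Q: Q(-1)=-70, Q(4)=-320.
So the global minimum of h is P(2) + Q(4) − 2 = -4 − 320 − 2 = -326, attained at (2, 4).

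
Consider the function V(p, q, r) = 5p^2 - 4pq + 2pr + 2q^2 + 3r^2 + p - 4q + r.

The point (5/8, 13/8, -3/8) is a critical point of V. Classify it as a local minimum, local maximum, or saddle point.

The Hessian is constant: H = [[10, -4, 2], [-4, 4, 0], [2, 0, 6]].
Leading principal minors: Δ₁ = 10, Δ₂ = 24, Δ₃ = 128.
All leading minors are positive, so H is positive definite: a local minimum.

local minimum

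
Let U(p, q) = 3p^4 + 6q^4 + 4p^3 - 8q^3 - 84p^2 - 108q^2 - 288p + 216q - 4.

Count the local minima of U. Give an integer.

4

U separates as a function of p plus a function of q, so ∇U=0 decouples.
∂U/∂p = 12(p - 4)(p + 2)(p + 3) = 0 at p ∈ {-3, -2, 4}; ∂U/∂q = 24(q - 3)(q - 1)(q + 3) = 0 at q ∈ {-3, 1, 3}.
The Hessian is diagonal: diag(U_pp, U_qq). Second derivatives: U_pp(-3)=84, U_pp(-2)=-72, U_pp(4)=504; U_qq(-3)=576, U_qq(1)=-192, U_qq(3)=288.
Local minima occur where both diagonal entries positive: (-3, -3), (-3, 3), (4, -3), (4, 3). Count: 4.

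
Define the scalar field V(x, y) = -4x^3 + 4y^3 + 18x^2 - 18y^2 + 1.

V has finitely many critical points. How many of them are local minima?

1

V separates as a function of x plus a function of y, so ∇V=0 decouples.
∂V/∂x = -12x(x - 3) = 0 at x ∈ {0, 3}; ∂V/∂y = 12y(y - 3) = 0 at y ∈ {0, 3}.
The Hessian is diagonal: diag(V_xx, V_yy). Second derivatives: V_xx(0)=36, V_xx(3)=-36; V_yy(0)=-36, V_yy(3)=36.
Local minima occur where both diagonal entries positive: (0, 3). Count: 1.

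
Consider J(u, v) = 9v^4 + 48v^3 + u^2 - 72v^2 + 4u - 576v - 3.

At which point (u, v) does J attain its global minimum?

J(u,v) separates as P(u) + Q(v) − 3, so its minimum is min P + min Q − 3.
P'(u) = 2u + 4 vanishes at u ∈ {-2}; Q'(v) = 36(v - 2)(v + 2)(v + 4) vanishes at v ∈ {-4, -2, 2}.
Local minima of P (where P''>0): P(-2)=-4. Local minima of Q: Q(-4)=384, Q(2)=-912.
So the global minimum of J is P(-2) + Q(2) − 3 = -4 − 912 − 3 = -919, attained at (-2, 2).

(-2, 2)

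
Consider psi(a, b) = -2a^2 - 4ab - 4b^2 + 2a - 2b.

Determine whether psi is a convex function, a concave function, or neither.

psi is quadratic, so its Hessian is the constant matrix H = [[-4, -4], [-4, -8]].
det(H) = 16, tr(H) = -12.
det(H) > 0 and tr(H) < 0, so H is negative definite everywhere: concave.

concave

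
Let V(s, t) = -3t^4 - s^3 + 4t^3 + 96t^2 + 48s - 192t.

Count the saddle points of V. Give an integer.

V separates as a function of s plus a function of t, so ∇V=0 decouples.
∂V/∂s = -3(s - 4)(s + 4) = 0 at s ∈ {-4, 4}; ∂V/∂t = -12(t - 4)(t - 1)(t + 4) = 0 at t ∈ {-4, 1, 4}.
The Hessian is diagonal: diag(V_ss, V_tt). Second derivatives: V_ss(-4)=24, V_ss(4)=-24; V_tt(-4)=-480, V_tt(1)=180, V_tt(4)=-288.
Saddle points occur where the two diagonal entries have opposite signs: (-4, -4), (-4, 4), (4, 1). Count: 3.

3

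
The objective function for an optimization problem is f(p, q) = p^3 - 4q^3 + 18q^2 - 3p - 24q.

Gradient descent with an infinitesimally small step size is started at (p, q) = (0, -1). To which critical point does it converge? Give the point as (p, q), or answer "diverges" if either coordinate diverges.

(1, 1)

f is separable, so gradient descent decouples: p follows -∂f/∂p, q follows -∂f/∂q.
∂f/∂p = 3(p - 1)(p + 1); at p=0 this is -3, so p increases.
∂f/∂q = -12(q - 2)(q - 1); at q=-1 this is -72, so q increases.
p converges to its nearest critical value 1 (a local min of the p-part); q converges to 1. The iterate converges to (1, 1).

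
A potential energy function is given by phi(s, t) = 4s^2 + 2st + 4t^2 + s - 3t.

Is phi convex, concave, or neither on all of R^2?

convex

phi is quadratic, so its Hessian is the constant matrix H = [[8, 2], [2, 8]].
det(H) = 60, tr(H) = 16.
det(H) > 0 and tr(H) > 0, so H is positive definite everywhere: convex.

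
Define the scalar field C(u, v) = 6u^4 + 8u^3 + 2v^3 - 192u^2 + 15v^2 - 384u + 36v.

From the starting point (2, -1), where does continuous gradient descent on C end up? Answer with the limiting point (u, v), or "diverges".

(4, -2)

C is separable, so gradient descent decouples: u follows -∂C/∂u, v follows -∂C/∂v.
∂C/∂u = 24(u - 4)(u + 1)(u + 4); at u=2 this is -864, so u increases.
∂C/∂v = 6(v + 2)(v + 3); at v=-1 this is 12, so v decreases.
u converges to its nearest critical value 4 (a local min of the u-part); v converges to -2. The iterate converges to (4, -2).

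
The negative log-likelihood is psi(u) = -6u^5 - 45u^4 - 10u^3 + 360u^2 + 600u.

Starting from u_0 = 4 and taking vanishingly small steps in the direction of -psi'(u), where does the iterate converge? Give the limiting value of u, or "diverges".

psi'(u) = -30(u - 2)(u + 1)(u + 2)(u + 5), so psi'(4) = -16200.
Gradient descent moves in the -psi' direction, i.e. u is increasing.
There is no critical point above u=4, and psi' keeps the same sign, so the iterate runs off to +∞.

diverges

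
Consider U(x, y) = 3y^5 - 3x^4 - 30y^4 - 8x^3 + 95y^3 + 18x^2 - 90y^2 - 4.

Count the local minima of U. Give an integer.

U separates as a function of x plus a function of y, so ∇U=0 decouples.
∂U/∂x = -12x(x - 1)(x + 3) = 0 at x ∈ {-3, 0, 1}; ∂U/∂y = 15y(y - 4)(y - 3)(y - 1) = 0 at y ∈ {0, 1, 3, 4}.
The Hessian is diagonal: diag(U_xx, U_yy). Second derivatives: U_xx(-3)=-144, U_xx(0)=36, U_xx(1)=-48; U_yy(0)=-180, U_yy(1)=90, U_yy(3)=-90, U_yy(4)=180.
Local minima occur where both diagonal entries positive: (0, 1), (0, 4). Count: 2.

2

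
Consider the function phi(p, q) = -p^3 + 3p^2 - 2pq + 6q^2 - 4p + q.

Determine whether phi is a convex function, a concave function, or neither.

The term -p^3 is cubic, so the Hessian is not constant.
∂²phi/∂p² = -6p + 6, which takes both signs as p varies (negative for sufficiently large p). A diagonal entry of the Hessian changing sign means the Hessian is neither positive- nor negative-semidefinite on all of R^2.

neither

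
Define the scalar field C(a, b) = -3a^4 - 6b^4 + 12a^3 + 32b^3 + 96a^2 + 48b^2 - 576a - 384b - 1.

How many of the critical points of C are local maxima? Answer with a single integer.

C separates as a function of a plus a function of b, so ∇C=0 decouples.
∂C/∂a = -12(a - 4)(a - 3)(a + 4) = 0 at a ∈ {-4, 3, 4}; ∂C/∂b = -24(b - 4)(b - 2)(b + 2) = 0 at b ∈ {-2, 2, 4}.
The Hessian is diagonal: diag(C_aa, C_bb). Second derivatives: C_aa(-4)=-672, C_aa(3)=84, C_aa(4)=-96; C_bb(-2)=-576, C_bb(2)=192, C_bb(4)=-288.
Local maxima occur where both diagonal entries negative: (-4, -2), (-4, 4), (4, -2), (4, 4). Count: 4.

4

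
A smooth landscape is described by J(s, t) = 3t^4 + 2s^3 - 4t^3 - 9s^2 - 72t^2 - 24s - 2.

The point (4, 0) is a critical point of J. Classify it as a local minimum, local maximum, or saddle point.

The mixed partial ∂²J/∂s∂t is 0, so the Hessian at any point is diag(J_ss, J_tt) = diag(6(2s - 3), 12(3t^2 - 2t - 12)).
At (4, 0): H = diag(30, -144).
The eigenvalues have opposite signs, so H is indefinite: a saddle point.

saddle point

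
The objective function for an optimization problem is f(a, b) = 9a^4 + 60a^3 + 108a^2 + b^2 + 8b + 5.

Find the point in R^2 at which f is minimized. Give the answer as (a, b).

(0, -4)

f(a,b) separates as P(a) + Q(b) + 5, so its minimum is min P + min Q + 5.
P'(a) = 36a(a + 2)(a + 3) vanishes at a ∈ {-3, -2, 0}; Q'(b) = 2b + 8 vanishes at b ∈ {-4}.
Local minima of P (where P''>0): P(-3)=81, P(0)=0. Local minima of Q: Q(-4)=-16.
So the global minimum of f is P(0) + Q(-4) + 5 = 0 − 16 + 5 = -11, attained at (0, -4).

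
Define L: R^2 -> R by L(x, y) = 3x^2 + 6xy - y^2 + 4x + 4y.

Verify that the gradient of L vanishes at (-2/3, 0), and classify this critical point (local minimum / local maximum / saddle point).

∇L = (6x + 6y + 4, 6x - 2y + 4); substituting (-2/3, 0) gives ∇L = (0, 0), so (-2/3, 0) is indeed a critical point.
The Hessian of L is constant: H = [[6, 6], [6, -2]].
det(H) = 6·(-2) − 6² = -48.
Since det(H) < 0, H is indefinite and the critical point is a saddle point.

saddle point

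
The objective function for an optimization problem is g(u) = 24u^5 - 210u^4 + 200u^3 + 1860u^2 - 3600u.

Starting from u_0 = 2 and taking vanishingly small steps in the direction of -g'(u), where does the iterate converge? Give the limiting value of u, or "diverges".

g'(u) = 120(u - 5)(u - 3)(u - 1)(u + 2), so g'(2) = 1440.
Gradient descent moves in the -g' direction, i.e. u is decreasing.
The nearest critical point in that direction is u = 1, where g'' = 2880 > 0 (a local minimum). The iterate converges there.

1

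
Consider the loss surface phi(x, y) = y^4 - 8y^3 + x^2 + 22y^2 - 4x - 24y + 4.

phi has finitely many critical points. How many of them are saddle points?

1

phi separates as a function of x plus a function of y, so ∇phi=0 decouples.
∂phi/∂x = 2(x - 2) = 0 at x ∈ {2}; ∂phi/∂y = 4(y - 3)(y - 2)(y - 1) = 0 at y ∈ {1, 2, 3}.
The Hessian is diagonal: diag(phi_xx, phi_yy). Second derivatives: phi_xx(2)=2; phi_yy(1)=8, phi_yy(2)=-4, phi_yy(3)=8.
Saddle points occur where the two diagonal entries have opposite signs: (2, 2). Count: 1.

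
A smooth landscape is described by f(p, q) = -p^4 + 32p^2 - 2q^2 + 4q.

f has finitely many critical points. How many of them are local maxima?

2

f separates as a function of p plus a function of q, so ∇f=0 decouples.
∂f/∂p = -4p(p - 4)(p + 4) = 0 at p ∈ {-4, 0, 4}; ∂f/∂q = -4(q - 1) = 0 at q ∈ {1}.
The Hessian is diagonal: diag(f_pp, f_qq). Second derivatives: f_pp(-4)=-128, f_pp(0)=64, f_pp(4)=-128; f_qq(1)=-4.
Local maxima occur where both diagonal entries negative: (-4, 1), (4, 1). Count: 2.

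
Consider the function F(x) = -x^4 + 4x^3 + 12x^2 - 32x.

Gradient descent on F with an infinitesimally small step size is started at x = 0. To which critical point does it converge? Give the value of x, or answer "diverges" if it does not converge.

1

F'(x) = -4(x - 4)(x - 1)(x + 2), so F'(0) = -32.
Gradient descent moves in the -F' direction, i.e. x is increasing.
The nearest critical point in that direction is x = 1, where F'' = 36 > 0 (a local minimum). The iterate converges there.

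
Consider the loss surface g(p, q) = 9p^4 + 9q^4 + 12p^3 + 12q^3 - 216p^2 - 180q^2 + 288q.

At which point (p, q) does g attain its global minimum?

(-4, -4)

g(p,q) separates as A(p) + B(q), so its minimum is min A + min B.
A'(p) = 36p(p - 3)(p + 4) vanishes at p ∈ {-4, 0, 3}; B'(q) = 36(q - 2)(q - 1)(q + 4) vanishes at q ∈ {-4, 1, 2}.
Local minima of A (where A''>0): A(-4)=-1920, A(3)=-891. Local minima of B: B(-4)=-2496, B(2)=96.
So the global minimum of g is A(-4) + B(-4) = -1920 − 2496 = -4416, attained at (-4, -4).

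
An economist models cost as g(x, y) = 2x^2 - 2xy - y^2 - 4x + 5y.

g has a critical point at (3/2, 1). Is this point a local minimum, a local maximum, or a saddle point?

saddle point

The Hessian of g is constant: H = [[4, -2], [-2, -2]].
det(H) = 4·(-2) − (-2)² = -12.
Since det(H) < 0, H is indefinite and the critical point is a saddle point.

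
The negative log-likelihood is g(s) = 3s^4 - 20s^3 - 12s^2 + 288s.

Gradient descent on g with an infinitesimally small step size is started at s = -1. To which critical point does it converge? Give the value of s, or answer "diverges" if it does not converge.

-2

g'(s) = 12(s - 4)(s - 3)(s + 2), so g'(-1) = 240.
Gradient descent moves in the -g' direction, i.e. s is decreasing.
The nearest critical point in that direction is s = -2, where g'' = 360 > 0 (a local minimum). The iterate converges there.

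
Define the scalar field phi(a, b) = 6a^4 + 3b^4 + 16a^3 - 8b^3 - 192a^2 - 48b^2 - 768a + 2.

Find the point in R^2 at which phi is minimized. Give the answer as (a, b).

(4, 4)

phi(a,b) separates as P(a) + Q(b) + 2, so its minimum is min P + min Q + 2.
P'(a) = 24(a - 4)(a + 2)(a + 4) vanishes at a ∈ {-4, -2, 4}; Q'(b) = 12b(b - 4)(b + 2) vanishes at b ∈ {-2, 0, 4}.
Local minima of P (where P''>0): P(-4)=512, P(4)=-3584. Local minima of Q: Q(-2)=-80, Q(4)=-512.
So the global minimum of phi is P(4) + Q(4) + 2 = -3584 − 512 + 2 = -4094, attained at (4, 4).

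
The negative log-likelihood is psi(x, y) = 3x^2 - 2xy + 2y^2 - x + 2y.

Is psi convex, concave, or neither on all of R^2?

psi is quadratic, so its Hessian is the constant matrix H = [[6, -2], [-2, 4]].
det(H) = 20, tr(H) = 10.
det(H) > 0 and tr(H) > 0, so H is positive definite everywhere: convex.

convex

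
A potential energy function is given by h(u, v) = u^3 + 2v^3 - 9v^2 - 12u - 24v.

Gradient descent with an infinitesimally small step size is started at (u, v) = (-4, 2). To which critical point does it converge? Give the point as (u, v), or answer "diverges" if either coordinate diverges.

diverges

h is separable, so gradient descent decouples: u follows -∂h/∂u, v follows -∂h/∂v.
∂h/∂u = 3(u - 2)(u + 2); at u=-4 this is 36, so u decreases.
∂h/∂v = 6(v - 4)(v + 1); at v=2 this is -36, so v increases.
The u-coordinate has no critical point in that direction and runs off to infinity.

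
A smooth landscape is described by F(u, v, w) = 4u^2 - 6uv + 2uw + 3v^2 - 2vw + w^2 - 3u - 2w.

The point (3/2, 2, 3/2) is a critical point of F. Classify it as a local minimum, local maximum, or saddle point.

The Hessian is constant: H = [[8, -6, 2], [-6, 6, -2], [2, -2, 2]].
Leading principal minors: Δ₁ = 8, Δ₂ = 12, Δ₃ = 16.
All leading minors are positive, so H is positive definite: a local minimum.

local minimum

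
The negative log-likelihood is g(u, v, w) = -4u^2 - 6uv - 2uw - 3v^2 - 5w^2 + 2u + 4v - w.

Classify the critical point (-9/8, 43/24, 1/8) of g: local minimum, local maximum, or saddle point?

local maximum

The Hessian is constant: H = [[-8, -6, -2], [-6, -6, 0], [-2, 0, -10]].
Leading principal minors: Δ₁ = -8, Δ₂ = 12, Δ₃ = -96.
The minors alternate sign starting negative (−, +, −), so H is negative definite: a local maximum.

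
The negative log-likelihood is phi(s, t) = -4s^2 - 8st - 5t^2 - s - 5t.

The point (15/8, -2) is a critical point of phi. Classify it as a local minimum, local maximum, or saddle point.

local maximum

The Hessian of phi is constant: H = [[-8, -8], [-8, -10]].
det(H) = (-8)·(-10) − (-8)² = 16.
det(H) > 0 and tr(H) = -18 < 0, so H is negative definite and the point is a local maximum.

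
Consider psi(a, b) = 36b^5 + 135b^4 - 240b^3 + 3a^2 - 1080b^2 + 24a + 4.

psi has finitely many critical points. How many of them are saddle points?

psi separates as a function of a plus a function of b, so ∇psi=0 decouples.
∂psi/∂a = 6(a + 4) = 0 at a ∈ {-4}; ∂psi/∂b = 180b(b - 2)(b + 2)(b + 3) = 0 at b ∈ {-3, -2, 0, 2}.
The Hessian is diagonal: diag(psi_aa, psi_bb). Second derivatives: psi_aa(-4)=6; psi_bb(-3)=-2700, psi_bb(-2)=1440, psi_bb(0)=-2160, psi_bb(2)=7200.
Saddle points occur where the two diagonal entries have opposite signs: (-4, -3), (-4, 0). Count: 2.

2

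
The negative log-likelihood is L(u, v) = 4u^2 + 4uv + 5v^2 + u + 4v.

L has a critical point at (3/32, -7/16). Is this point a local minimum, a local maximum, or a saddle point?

local minimum

The Hessian of L is constant: H = [[8, 4], [4, 10]].
det(H) = 8·10 − 4² = 64.
det(H) > 0 and tr(H) = 18 > 0, so H is positive definite and the point is a local minimum.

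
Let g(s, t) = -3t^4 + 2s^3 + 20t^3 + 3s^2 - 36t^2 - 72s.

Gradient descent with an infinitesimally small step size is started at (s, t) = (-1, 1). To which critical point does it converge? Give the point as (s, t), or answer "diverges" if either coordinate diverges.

g is separable, so gradient descent decouples: s follows -∂g/∂s, t follows -∂g/∂t.
∂g/∂s = 6(s - 3)(s + 4); at s=-1 this is -72, so s increases.
∂g/∂t = -12t(t - 3)(t - 2); at t=1 this is -24, so t increases.
s converges to its nearest critical value 3 (a local min of the s-part); t converges to 2. The iterate converges to (3, 2).

(3, 2)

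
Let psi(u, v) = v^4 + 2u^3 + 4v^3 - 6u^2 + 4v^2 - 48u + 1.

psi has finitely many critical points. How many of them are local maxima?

psi separates as a function of u plus a function of v, so ∇psi=0 decouples.
∂psi/∂u = 6(u - 4)(u + 2) = 0 at u ∈ {-2, 4}; ∂psi/∂v = 4v(v + 1)(v + 2) = 0 at v ∈ {-2, -1, 0}.
The Hessian is diagonal: diag(psi_uu, psi_vv). Second derivatives: psi_uu(-2)=-36, psi_uu(4)=36; psi_vv(-2)=8, psi_vv(-1)=-4, psi_vv(0)=8.
Local maxima occur where both diagonal entries negative: (-2, -1). Count: 1.

1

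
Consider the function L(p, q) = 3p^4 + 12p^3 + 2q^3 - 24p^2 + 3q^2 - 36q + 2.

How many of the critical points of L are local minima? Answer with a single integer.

L separates as a function of p plus a function of q, so ∇L=0 decouples.
∂L/∂p = 12p(p - 1)(p + 4) = 0 at p ∈ {-4, 0, 1}; ∂L/∂q = 6(q - 2)(q + 3) = 0 at q ∈ {-3, 2}.
The Hessian is diagonal: diag(L_pp, L_qq). Second derivatives: L_pp(-4)=240, L_pp(0)=-48, L_pp(1)=60; L_qq(-3)=-30, L_qq(2)=30.
Local minima occur where both diagonal entries positive: (-4, 2), (1, 2). Count: 2.

2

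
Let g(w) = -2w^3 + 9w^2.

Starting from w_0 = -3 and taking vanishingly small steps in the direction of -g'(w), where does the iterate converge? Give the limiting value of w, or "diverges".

g'(w) = -6w(w - 3), so g'(-3) = -108.
Gradient descent moves in the -g' direction, i.e. w is increasing.
The nearest critical point in that direction is w = 0, where g'' = 18 > 0 (a local minimum). The iterate converges there.

0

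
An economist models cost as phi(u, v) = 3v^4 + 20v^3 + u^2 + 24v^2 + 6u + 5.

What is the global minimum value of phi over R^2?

phi(u,v) separates as P(u) + Q(v) + 5, so its minimum is min P + min Q + 5.
P'(u) = 2u + 6 vanishes at u ∈ {-3}; Q'(v) = 12v(v + 1)(v + 4) vanishes at v ∈ {-4, -1, 0}.
Local minima of P (where P''>0): P(-3)=-9. Local minima of Q: Q(-4)=-128, Q(0)=0.
So the global minimum of phi is P(-3) + Q(-4) + 5 = -9 − 128 + 5 = -132, attained at (-3, -4).

-132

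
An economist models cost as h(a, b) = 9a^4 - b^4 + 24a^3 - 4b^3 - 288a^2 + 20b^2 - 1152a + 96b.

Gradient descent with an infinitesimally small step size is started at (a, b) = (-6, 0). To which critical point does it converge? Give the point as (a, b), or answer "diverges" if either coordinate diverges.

h is separable, so gradient descent decouples: a follows -∂h/∂a, b follows -∂h/∂b.
∂h/∂a = 36(a - 4)(a + 2)(a + 4); at a=-6 this is -2880, so a increases.
∂h/∂b = -4(b - 3)(b + 2)(b + 4); at b=0 this is 96, so b decreases.
a converges to its nearest critical value -4 (a local min of the a-part); b converges to -2. The iterate converges to (-4, -2).

(-4, -2)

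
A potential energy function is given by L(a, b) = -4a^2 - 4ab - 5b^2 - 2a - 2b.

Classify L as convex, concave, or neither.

concave

L is quadratic, so its Hessian is the constant matrix H = [[-8, -4], [-4, -10]].
det(H) = 64, tr(H) = -18.
det(H) > 0 and tr(H) < 0, so H is negative definite everywhere: concave.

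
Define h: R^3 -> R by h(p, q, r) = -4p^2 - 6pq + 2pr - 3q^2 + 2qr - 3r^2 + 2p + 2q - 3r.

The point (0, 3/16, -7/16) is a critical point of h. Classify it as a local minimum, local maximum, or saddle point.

local maximum

The Hessian is constant: H = [[-8, -6, 2], [-6, -6, 2], [2, 2, -6]].
Leading principal minors: Δ₁ = -8, Δ₂ = 12, Δ₃ = -64.
The minors alternate sign starting negative (−, +, −), so H is negative definite: a local maximum.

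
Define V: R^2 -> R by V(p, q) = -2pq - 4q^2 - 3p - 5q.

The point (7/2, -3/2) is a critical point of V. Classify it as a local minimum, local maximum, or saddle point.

The Hessian of V is constant: H = [[0, -2], [-2, -8]].
det(H) = 0·(-8) − (-2)² = -4.
Since det(H) < 0, H is indefinite and the critical point is a saddle point.

saddle point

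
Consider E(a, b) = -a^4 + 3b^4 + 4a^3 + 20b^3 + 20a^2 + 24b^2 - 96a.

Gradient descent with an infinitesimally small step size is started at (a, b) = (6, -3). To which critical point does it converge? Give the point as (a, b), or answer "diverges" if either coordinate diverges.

E is separable, so gradient descent decouples: a follows -∂E/∂a, b follows -∂E/∂b.
∂E/∂a = -4(a - 4)(a - 2)(a + 3); at a=6 this is -288, so a increases.
∂E/∂b = 12b(b + 1)(b + 4); at b=-3 this is 72, so b decreases.
The a-coordinate has no critical point in that direction and runs off to infinity.

diverges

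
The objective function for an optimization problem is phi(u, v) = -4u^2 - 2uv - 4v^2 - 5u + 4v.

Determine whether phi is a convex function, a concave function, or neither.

phi is quadratic, so its Hessian is the constant matrix H = [[-8, -2], [-2, -8]].
det(H) = 60, tr(H) = -16.
det(H) > 0 and tr(H) < 0, so H is negative definite everywhere: concave.

concave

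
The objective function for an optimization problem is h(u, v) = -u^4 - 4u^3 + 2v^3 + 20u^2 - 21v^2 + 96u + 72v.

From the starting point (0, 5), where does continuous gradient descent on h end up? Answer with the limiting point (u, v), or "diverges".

(-2, 4)

h is separable, so gradient descent decouples: u follows -∂h/∂u, v follows -∂h/∂v.
∂h/∂u = -4(u - 3)(u + 2)(u + 4); at u=0 this is 96, so u decreases.
∂h/∂v = 6(v - 4)(v - 3); at v=5 this is 12, so v decreases.
u converges to its nearest critical value -2 (a local min of the u-part); v converges to 4. The iterate converges to (-2, 4).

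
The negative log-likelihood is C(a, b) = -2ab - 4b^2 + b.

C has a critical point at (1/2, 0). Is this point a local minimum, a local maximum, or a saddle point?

saddle point

The Hessian of C is constant: H = [[0, -2], [-2, -8]].
det(H) = 0·(-8) − (-2)² = -4.
Since det(H) < 0, H is indefinite and the critical point is a saddle point.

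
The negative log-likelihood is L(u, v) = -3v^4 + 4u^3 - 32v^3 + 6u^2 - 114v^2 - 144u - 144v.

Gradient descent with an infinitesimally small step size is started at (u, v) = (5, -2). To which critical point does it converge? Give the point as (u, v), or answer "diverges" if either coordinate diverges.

L is separable, so gradient descent decouples: u follows -∂L/∂u, v follows -∂L/∂v.
∂L/∂u = 12(u - 3)(u + 4); at u=5 this is 216, so u decreases.
∂L/∂v = -12(v + 1)(v + 3)(v + 4); at v=-2 this is 24, so v decreases.
u converges to its nearest critical value 3 (a local min of the u-part); v converges to -3. The iterate converges to (3, -3).

(3, -3)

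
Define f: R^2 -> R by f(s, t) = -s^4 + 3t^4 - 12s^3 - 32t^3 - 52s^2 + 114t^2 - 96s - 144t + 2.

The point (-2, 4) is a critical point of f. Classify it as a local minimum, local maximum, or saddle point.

The mixed partial ∂²f/∂s∂t is 0, so the Hessian at any point is diag(f_ss, f_tt) = diag(-4(3s^2 + 18s + 26), 12(3t^2 - 16t + 19)).
At (-2, 4): H = diag(-8, 36).
The eigenvalues have opposite signs, so H is indefinite: a saddle point.

saddle point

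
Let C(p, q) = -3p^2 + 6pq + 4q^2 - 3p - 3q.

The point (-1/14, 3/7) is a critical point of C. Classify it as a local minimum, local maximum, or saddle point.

The Hessian of C is constant: H = [[-6, 6], [6, 8]].
det(H) = (-6)·8 − 6² = -84.
Since det(H) < 0, H is indefinite and the critical point is a saddle point.

saddle point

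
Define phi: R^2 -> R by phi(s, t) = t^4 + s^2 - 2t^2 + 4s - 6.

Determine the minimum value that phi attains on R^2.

-11

phi(s,t) separates as P(s) + Q(t) − 6, so its minimum is min P + min Q − 6.
P'(s) = 2s + 4 vanishes at s ∈ {-2}; Q'(t) = 4t(t - 1)(t + 1) vanishes at t ∈ {-1, 0, 1}.
Local minima of P (where P''>0): P(-2)=-4. Local minima of Q: Q(-1)=-1, Q(1)=-1.
So the global minimum of phi is P(-2) + Q(-1) − 6 = -4 − 1 − 6 = -11, attained at (-2, -1).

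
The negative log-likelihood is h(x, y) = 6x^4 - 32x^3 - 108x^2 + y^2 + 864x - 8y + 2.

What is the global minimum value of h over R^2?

h(x,y) separates as P(x) + Q(y) + 2, so its minimum is min P + min Q + 2.
P'(x) = 24(x - 4)(x - 3)(x + 3) vanishes at x ∈ {-3, 3, 4}; Q'(y) = 2y - 8 vanishes at y ∈ {4}.
Local minima of P (where P''>0): P(-3)=-2214, P(4)=1216. Local minima of Q: Q(4)=-16.
So the global minimum of h is P(-3) + Q(4) + 2 = -2214 − 16 + 2 = -2228, attained at (-3, 4).

-2228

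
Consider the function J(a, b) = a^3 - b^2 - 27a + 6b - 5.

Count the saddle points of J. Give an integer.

J separates as a function of a plus a function of b, so ∇J=0 decouples.
∂J/∂a = 3(a - 3)(a + 3) = 0 at a ∈ {-3, 3}; ∂J/∂b = -2(b - 3) = 0 at b ∈ {3}.
The Hessian is diagonal: diag(J_aa, J_bb). Second derivatives: J_aa(-3)=-18, J_aa(3)=18; J_bb(3)=-2.
Saddle points occur where the two diagonal entries have opposite signs: (3, 3). Count: 1.

1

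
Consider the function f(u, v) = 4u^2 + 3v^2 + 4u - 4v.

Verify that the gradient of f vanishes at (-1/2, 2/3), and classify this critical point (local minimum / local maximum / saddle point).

∇f = (8u + 4, 6v - 4); substituting (-1/2, 2/3) gives ∇f = (0, 0), so (-1/2, 2/3) is indeed a critical point.
The Hessian of f is constant: H = [[8, 0], [0, 6]].
det(H) = 8·6 − 0² = 48.
det(H) > 0 and tr(H) = 14 > 0, so H is positive definite and the point is a local minimum.

local minimum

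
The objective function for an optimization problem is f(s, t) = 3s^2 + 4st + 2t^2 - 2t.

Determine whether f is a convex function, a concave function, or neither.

convex

f is quadratic, so its Hessian is the constant matrix H = [[6, 4], [4, 4]].
det(H) = 8, tr(H) = 10.
det(H) > 0 and tr(H) > 0, so H is positive definite everywhere: convex.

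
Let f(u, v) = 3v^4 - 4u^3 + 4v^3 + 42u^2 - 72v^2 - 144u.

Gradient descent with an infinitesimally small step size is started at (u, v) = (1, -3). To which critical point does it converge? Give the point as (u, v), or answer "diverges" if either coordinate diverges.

(3, -4)

f is separable, so gradient descent decouples: u follows -∂f/∂u, v follows -∂f/∂v.
∂f/∂u = -12(u - 4)(u - 3); at u=1 this is -72, so u increases.
∂f/∂v = 12v(v - 3)(v + 4); at v=-3 this is 216, so v decreases.
u converges to its nearest critical value 3 (a local min of the u-part); v converges to -4. The iterate converges to (3, -4).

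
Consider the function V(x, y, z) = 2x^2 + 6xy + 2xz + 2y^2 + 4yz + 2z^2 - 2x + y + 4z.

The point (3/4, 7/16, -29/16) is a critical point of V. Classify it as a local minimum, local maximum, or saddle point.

The Hessian is constant: H = [[4, 6, 2], [6, 4, 4], [2, 4, 4]].
Leading principal minors: Δ₁ = 4, Δ₂ = -20, Δ₃ = -64.
The minors fit neither the all-positive nor the alternating-sign pattern, so H is indefinite: a saddle point.

saddle point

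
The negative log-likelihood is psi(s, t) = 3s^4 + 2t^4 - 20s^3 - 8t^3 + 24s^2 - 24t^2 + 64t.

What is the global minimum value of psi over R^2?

-256

psi(s,t) separates as P(s) + Q(t), so its minimum is min P + min Q.
P'(s) = 12s(s - 4)(s - 1) vanishes at s ∈ {0, 1, 4}; Q'(t) = 8(t - 4)(t - 1)(t + 2) vanishes at t ∈ {-2, 1, 4}.
Local minima of P (where P''>0): P(0)=0, P(4)=-128. Local minima of Q: Q(-2)=-128, Q(4)=-128.
So the global minimum of psi is P(4) + Q(-2) = -128 − 128 = -256, attained at (4, -2).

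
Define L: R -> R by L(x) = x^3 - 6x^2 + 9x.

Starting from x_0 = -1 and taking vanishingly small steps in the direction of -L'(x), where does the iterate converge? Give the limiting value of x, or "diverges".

L'(x) = 3(x - 3)(x - 1), so L'(-1) = 24.
Gradient descent moves in the -L' direction, i.e. x is decreasing.
There is no critical point below x=-1, and L' keeps the same sign, so the iterate runs off to −∞.

diverges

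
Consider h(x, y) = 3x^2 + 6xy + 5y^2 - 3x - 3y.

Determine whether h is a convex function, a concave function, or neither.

h is quadratic, so its Hessian is the constant matrix H = [[6, 6], [6, 10]].
det(H) = 24, tr(H) = 16.
det(H) > 0 and tr(H) > 0, so H is positive definite everywhere: convex.

convex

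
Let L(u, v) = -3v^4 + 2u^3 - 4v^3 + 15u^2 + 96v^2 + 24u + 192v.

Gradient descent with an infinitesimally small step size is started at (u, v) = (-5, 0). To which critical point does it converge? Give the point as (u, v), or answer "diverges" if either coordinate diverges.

L is separable, so gradient descent decouples: u follows -∂L/∂u, v follows -∂L/∂v.
∂L/∂u = 6(u + 1)(u + 4); at u=-5 this is 24, so u decreases.
∂L/∂v = -12(v - 4)(v + 1)(v + 4); at v=0 this is 192, so v decreases.
The u-coordinate has no critical point in that direction and runs off to infinity.

diverges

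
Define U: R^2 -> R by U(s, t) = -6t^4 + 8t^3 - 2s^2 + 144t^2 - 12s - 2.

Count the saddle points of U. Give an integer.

U separates as a function of s plus a function of t, so ∇U=0 decouples.
∂U/∂s = -4(s + 3) = 0 at s ∈ {-3}; ∂U/∂t = -24t(t - 4)(t + 3) = 0 at t ∈ {-3, 0, 4}.
The Hessian is diagonal: diag(U_ss, U_tt). Second derivatives: U_ss(-3)=-4; U_tt(-3)=-504, U_tt(0)=288, U_tt(4)=-672.
Saddle points occur where the two diagonal entries have opposite signs: (-3, 0). Count: 1.

1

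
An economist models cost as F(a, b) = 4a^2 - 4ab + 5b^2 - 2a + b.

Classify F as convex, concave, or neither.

F is quadratic, so its Hessian is the constant matrix H = [[8, -4], [-4, 10]].
det(H) = 64, tr(H) = 18.
det(H) > 0 and tr(H) > 0, so H is positive definite everywhere: convex.

convex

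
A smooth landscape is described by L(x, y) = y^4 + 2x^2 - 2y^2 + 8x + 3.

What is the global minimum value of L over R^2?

-6

L(x,y) separates as P(x) + Q(y) + 3, so its minimum is min P + min Q + 3.
P'(x) = 4x + 8 vanishes at x ∈ {-2}; Q'(y) = 4y(y - 1)(y + 1) vanishes at y ∈ {-1, 0, 1}.
Local minima of P (where P''>0): P(-2)=-8. Local minima of Q: Q(-1)=-1, Q(1)=-1.
So the global minimum of L is P(-2) + Q(-1) + 3 = -8 − 1 + 3 = -6, attained at (-2, -1).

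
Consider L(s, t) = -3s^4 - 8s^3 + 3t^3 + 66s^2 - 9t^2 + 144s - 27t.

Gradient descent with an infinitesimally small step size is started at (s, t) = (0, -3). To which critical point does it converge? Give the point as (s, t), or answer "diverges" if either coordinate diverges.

diverges

L is separable, so gradient descent decouples: s follows -∂L/∂s, t follows -∂L/∂t.
∂L/∂s = -12(s - 3)(s + 1)(s + 4); at s=0 this is 144, so s decreases.
∂L/∂t = 9(t - 3)(t + 1); at t=-3 this is 108, so t decreases.
The t-coordinate has no critical point in that direction and runs off to infinity.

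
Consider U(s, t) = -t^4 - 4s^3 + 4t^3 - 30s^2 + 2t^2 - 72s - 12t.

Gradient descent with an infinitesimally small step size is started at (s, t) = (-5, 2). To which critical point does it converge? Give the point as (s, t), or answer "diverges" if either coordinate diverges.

(-3, 1)

U is separable, so gradient descent decouples: s follows -∂U/∂s, t follows -∂U/∂t.
∂U/∂s = -12(s + 2)(s + 3); at s=-5 this is -72, so s increases.
∂U/∂t = -4(t - 3)(t - 1)(t + 1); at t=2 this is 12, so t decreases.
s converges to its nearest critical value -3 (a local min of the s-part); t converges to 1. The iterate converges to (-3, 1).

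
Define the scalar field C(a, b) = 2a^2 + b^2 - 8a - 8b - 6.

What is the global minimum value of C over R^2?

C(a,b) separates as P(a) + Q(b) − 6, so its minimum is min P + min Q − 6.
P'(a) = 4a - 8 vanishes at a ∈ {2}; Q'(b) = 2b - 8 vanishes at b ∈ {4}.
Local minima of P (where P''>0): P(2)=-8. Local minima of Q: Q(4)=-16.
So the global minimum of C is P(2) + Q(4) − 6 = -8 − 16 − 6 = -30, attained at (2, 4).

-30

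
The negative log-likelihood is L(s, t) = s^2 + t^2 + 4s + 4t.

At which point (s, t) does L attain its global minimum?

L(s,t) separates as P(s) + Q(t), so its minimum is min P + min Q.
P'(s) = 2s + 4 vanishes at s ∈ {-2}; Q'(t) = 2(t + 2) vanishes at t ∈ {-2}.
Local minima of P (where P''>0): P(-2)=-4. Local minima of Q: Q(-2)=-4.
So the global minimum of L is P(-2) + Q(-2) = -4 − 4 = -8, attained at (-2, -2).

(-2, -2)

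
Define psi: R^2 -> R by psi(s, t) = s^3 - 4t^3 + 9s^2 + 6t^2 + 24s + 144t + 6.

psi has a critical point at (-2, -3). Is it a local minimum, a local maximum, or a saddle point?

The mixed partial ∂²psi/∂s∂t is 0, so the Hessian at any point is diag(psi_ss, psi_tt) = diag(6(s + 3), 12(-2t + 1)).
At (-2, -3): H = diag(6, 84).
Both eigenvalues are positive, so H is positive definite: a local minimum.

local minimum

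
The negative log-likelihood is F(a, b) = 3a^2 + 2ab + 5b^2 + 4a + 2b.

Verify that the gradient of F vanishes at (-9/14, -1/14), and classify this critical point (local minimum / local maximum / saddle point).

∇F = (6a + 2b + 4, 2a + 10b + 2); substituting (-9/14, -1/14) gives ∇F = (0, 0), so (-9/14, -1/14) is indeed a critical point.
The Hessian of F is constant: H = [[6, 2], [2, 10]].
det(H) = 6·10 − 2² = 56.
det(H) > 0 and tr(H) = 16 > 0, so H is positive definite and the point is a local minimum.

local minimum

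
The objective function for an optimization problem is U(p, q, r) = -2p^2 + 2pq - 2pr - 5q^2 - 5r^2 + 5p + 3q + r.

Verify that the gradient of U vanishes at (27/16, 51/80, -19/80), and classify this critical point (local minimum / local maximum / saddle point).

local maximum

∇U = (-4p + 2q - 2r + 5, 2p - 10q + 3, -2p - 10r + 1); substituting (27/16, 51/80, -19/80) gives ∇U = (0, 0, 0), so (27/16, 51/80, -19/80) is indeed a critical point.
The Hessian is constant: H = [[-4, 2, -2], [2, -10, 0], [-2, 0, -10]].
Leading principal minors: Δ₁ = -4, Δ₂ = 36, Δ₃ = -320.
The minors alternate sign starting negative (−, +, −), so H is negative definite: a local maximum.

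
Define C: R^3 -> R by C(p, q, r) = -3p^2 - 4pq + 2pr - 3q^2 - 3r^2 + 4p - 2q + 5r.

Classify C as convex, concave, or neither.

C is quadratic, so its Hessian is the constant matrix H = [[-6, -4, 2], [-4, -6, 0], [2, 0, -6]].
Leading principal minors: -6, 20, -96.
Signs alternate −, +, − ⇒ H ≺ 0 ⇒ concave.

concave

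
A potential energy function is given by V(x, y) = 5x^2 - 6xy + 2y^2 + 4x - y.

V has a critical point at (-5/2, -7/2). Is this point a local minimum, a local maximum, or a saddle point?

The Hessian of V is constant: H = [[10, -6], [-6, 4]].
det(H) = 10·4 − (-6)² = 4.
det(H) > 0 and tr(H) = 14 > 0, so H is positive definite and the point is a local minimum.

local minimum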